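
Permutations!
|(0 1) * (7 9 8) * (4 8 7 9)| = 4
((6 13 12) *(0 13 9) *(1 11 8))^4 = (0 9 6 12 13)(1 11 8)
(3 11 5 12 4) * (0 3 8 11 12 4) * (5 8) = (0 3 12)(4 5)(8 11) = [3, 1, 2, 12, 5, 4, 6, 7, 11, 9, 10, 8, 0]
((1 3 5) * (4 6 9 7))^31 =(1 3 5)(4 7 9 6)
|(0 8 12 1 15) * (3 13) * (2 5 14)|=|(0 8 12 1 15)(2 5 14)(3 13)|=30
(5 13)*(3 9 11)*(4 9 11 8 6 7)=(3 11)(4 9 8 6 7)(5 13)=[0, 1, 2, 11, 9, 13, 7, 4, 6, 8, 10, 3, 12, 5]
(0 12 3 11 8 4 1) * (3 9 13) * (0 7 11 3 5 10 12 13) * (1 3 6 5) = (0 13 1 7 11 8 4 3 6 5 10 12 9) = [13, 7, 2, 6, 3, 10, 5, 11, 4, 0, 12, 8, 9, 1]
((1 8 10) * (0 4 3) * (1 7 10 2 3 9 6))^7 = ((0 4 9 6 1 8 2 3)(7 10))^7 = (0 3 2 8 1 6 9 4)(7 10)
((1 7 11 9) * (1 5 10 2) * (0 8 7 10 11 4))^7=((0 8 7 4)(1 10 2)(5 11 9))^7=(0 4 7 8)(1 10 2)(5 11 9)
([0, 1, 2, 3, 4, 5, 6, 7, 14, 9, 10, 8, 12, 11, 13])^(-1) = (8 11 13 14)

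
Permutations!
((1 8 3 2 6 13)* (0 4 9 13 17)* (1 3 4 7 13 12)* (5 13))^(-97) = ((0 7 5 13 3 2 6 17)(1 8 4 9 12))^(-97) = (0 17 6 2 3 13 5 7)(1 9 8 12 4)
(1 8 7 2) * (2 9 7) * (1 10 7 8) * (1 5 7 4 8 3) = [0, 5, 10, 1, 8, 7, 6, 9, 2, 3, 4] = (1 5 7 9 3)(2 10 4 8)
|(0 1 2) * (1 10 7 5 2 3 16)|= 15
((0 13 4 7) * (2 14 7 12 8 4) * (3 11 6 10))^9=((0 13 2 14 7)(3 11 6 10)(4 12 8))^9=(0 7 14 2 13)(3 11 6 10)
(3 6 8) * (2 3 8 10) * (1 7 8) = (1 7 8)(2 3 6 10) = [0, 7, 3, 6, 4, 5, 10, 8, 1, 9, 2]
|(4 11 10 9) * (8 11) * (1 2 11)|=7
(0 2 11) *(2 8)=(0 8 2 11)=[8, 1, 11, 3, 4, 5, 6, 7, 2, 9, 10, 0]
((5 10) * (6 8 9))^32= ((5 10)(6 8 9))^32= (10)(6 9 8)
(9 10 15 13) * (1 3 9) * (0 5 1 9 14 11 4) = (0 5 1 3 14 11 4)(9 10 15 13) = [5, 3, 2, 14, 0, 1, 6, 7, 8, 10, 15, 4, 12, 9, 11, 13]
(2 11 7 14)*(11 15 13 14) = (2 15 13 14)(7 11) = [0, 1, 15, 3, 4, 5, 6, 11, 8, 9, 10, 7, 12, 14, 2, 13]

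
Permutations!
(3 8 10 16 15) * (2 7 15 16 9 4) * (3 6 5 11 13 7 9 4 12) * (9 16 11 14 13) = (2 16 11 9 12 3 8 10 4)(5 14 13 7 15 6) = [0, 1, 16, 8, 2, 14, 5, 15, 10, 12, 4, 9, 3, 7, 13, 6, 11]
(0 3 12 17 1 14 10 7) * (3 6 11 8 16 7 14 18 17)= (0 6 11 8 16 7)(1 18 17)(3 12)(10 14)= [6, 18, 2, 12, 4, 5, 11, 0, 16, 9, 14, 8, 3, 13, 10, 15, 7, 1, 17]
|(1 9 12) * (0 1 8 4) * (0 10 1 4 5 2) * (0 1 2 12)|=6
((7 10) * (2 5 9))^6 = (10)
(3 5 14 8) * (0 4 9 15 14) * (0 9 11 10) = (0 4 11 10)(3 5 9 15 14 8) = [4, 1, 2, 5, 11, 9, 6, 7, 3, 15, 0, 10, 12, 13, 8, 14]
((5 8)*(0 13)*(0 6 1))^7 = (0 1 6 13)(5 8)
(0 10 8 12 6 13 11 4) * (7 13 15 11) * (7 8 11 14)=(0 10 11 4)(6 15 14 7 13 8 12)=[10, 1, 2, 3, 0, 5, 15, 13, 12, 9, 11, 4, 6, 8, 7, 14]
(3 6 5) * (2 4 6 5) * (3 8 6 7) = [0, 1, 4, 5, 7, 8, 2, 3, 6] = (2 4 7 3 5 8 6)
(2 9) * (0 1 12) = [1, 12, 9, 3, 4, 5, 6, 7, 8, 2, 10, 11, 0] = (0 1 12)(2 9)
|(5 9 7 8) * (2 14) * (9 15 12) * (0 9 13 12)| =6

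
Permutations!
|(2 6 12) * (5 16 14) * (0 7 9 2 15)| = 21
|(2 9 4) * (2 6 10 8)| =|(2 9 4 6 10 8)| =6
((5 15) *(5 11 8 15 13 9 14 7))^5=(8 11 15)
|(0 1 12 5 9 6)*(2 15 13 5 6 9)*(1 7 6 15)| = |(0 7 6)(1 12 15 13 5 2)| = 6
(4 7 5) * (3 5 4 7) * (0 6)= (0 6)(3 5 7 4)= [6, 1, 2, 5, 3, 7, 0, 4]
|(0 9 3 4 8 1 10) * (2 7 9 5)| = |(0 5 2 7 9 3 4 8 1 10)| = 10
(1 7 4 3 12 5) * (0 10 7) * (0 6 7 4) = (0 10 4 3 12 5 1 6 7) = [10, 6, 2, 12, 3, 1, 7, 0, 8, 9, 4, 11, 5]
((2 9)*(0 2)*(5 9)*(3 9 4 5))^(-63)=((0 2 3 9)(4 5))^(-63)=(0 2 3 9)(4 5)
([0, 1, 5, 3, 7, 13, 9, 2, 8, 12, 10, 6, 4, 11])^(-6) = (2 11 12)(4 5 6)(7 13 9)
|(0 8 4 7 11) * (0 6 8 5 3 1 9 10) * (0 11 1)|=24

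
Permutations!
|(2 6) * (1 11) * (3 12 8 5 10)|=|(1 11)(2 6)(3 12 8 5 10)|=10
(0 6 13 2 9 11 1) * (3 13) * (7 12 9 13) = [6, 0, 13, 7, 4, 5, 3, 12, 8, 11, 10, 1, 9, 2] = (0 6 3 7 12 9 11 1)(2 13)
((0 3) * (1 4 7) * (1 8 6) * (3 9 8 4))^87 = (0 6)(1 9)(3 8)(4 7)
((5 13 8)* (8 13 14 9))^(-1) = (5 8 9 14)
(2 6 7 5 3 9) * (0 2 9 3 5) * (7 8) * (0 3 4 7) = [2, 1, 6, 4, 7, 5, 8, 3, 0, 9] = (9)(0 2 6 8)(3 4 7)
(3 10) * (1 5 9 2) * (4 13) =(1 5 9 2)(3 10)(4 13) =[0, 5, 1, 10, 13, 9, 6, 7, 8, 2, 3, 11, 12, 4]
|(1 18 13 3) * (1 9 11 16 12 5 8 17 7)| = 12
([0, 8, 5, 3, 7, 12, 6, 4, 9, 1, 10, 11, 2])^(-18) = (12)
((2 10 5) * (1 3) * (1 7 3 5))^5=(1 5 2 10)(3 7)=((1 5 2 10)(3 7))^5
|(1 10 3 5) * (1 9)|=|(1 10 3 5 9)|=5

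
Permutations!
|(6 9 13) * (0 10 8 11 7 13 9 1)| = 8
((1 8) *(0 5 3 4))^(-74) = (8)(0 3)(4 5)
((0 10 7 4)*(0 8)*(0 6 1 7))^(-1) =(0 10)(1 6 8 4 7)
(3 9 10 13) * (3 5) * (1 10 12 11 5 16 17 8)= (1 10 13 16 17 8)(3 9 12 11 5)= [0, 10, 2, 9, 4, 3, 6, 7, 1, 12, 13, 5, 11, 16, 14, 15, 17, 8]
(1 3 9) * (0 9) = (0 9 1 3) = [9, 3, 2, 0, 4, 5, 6, 7, 8, 1]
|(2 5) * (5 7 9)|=|(2 7 9 5)|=4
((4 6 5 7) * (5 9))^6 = ((4 6 9 5 7))^6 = (4 6 9 5 7)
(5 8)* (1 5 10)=(1 5 8 10)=[0, 5, 2, 3, 4, 8, 6, 7, 10, 9, 1]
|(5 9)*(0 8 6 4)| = |(0 8 6 4)(5 9)| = 4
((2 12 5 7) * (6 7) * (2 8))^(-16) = ((2 12 5 6 7 8))^(-16) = (2 5 7)(6 8 12)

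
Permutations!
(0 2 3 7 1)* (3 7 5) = (0 2 7 1)(3 5) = [2, 0, 7, 5, 4, 3, 6, 1]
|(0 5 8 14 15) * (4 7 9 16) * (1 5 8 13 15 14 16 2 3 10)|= 13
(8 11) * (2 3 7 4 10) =[0, 1, 3, 7, 10, 5, 6, 4, 11, 9, 2, 8] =(2 3 7 4 10)(8 11)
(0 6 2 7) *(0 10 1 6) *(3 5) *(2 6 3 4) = (1 3 5 4 2 7 10) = [0, 3, 7, 5, 2, 4, 6, 10, 8, 9, 1]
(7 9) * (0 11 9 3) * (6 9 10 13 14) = (0 11 10 13 14 6 9 7 3) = [11, 1, 2, 0, 4, 5, 9, 3, 8, 7, 13, 10, 12, 14, 6]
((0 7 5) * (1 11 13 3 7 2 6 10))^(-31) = ((0 2 6 10 1 11 13 3 7 5))^(-31) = (0 5 7 3 13 11 1 10 6 2)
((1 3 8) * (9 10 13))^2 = ((1 3 8)(9 10 13))^2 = (1 8 3)(9 13 10)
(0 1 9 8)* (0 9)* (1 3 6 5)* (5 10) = (0 3 6 10 5 1)(8 9) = [3, 0, 2, 6, 4, 1, 10, 7, 9, 8, 5]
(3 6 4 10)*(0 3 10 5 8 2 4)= (10)(0 3 6)(2 4 5 8)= [3, 1, 4, 6, 5, 8, 0, 7, 2, 9, 10]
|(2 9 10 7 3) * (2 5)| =6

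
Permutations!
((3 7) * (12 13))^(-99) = (3 7)(12 13)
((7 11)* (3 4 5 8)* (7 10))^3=((3 4 5 8)(7 11 10))^3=(11)(3 8 5 4)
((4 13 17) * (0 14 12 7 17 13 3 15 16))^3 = (0 7 3)(4 16 12)(14 17 15)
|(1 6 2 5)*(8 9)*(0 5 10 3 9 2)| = 20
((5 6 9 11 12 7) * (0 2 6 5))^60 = (0 11 2 12 6 7 9)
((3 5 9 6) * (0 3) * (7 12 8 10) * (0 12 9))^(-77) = (0 3 5)(6 12 8 10 7 9)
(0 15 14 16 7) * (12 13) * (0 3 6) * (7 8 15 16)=(0 16 8 15 14 7 3 6)(12 13)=[16, 1, 2, 6, 4, 5, 0, 3, 15, 9, 10, 11, 13, 12, 7, 14, 8]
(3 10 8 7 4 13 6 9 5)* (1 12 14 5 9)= (1 12 14 5 3 10 8 7 4 13 6)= [0, 12, 2, 10, 13, 3, 1, 4, 7, 9, 8, 11, 14, 6, 5]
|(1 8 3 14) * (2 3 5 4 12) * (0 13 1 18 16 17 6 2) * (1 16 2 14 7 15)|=16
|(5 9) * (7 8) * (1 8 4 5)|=6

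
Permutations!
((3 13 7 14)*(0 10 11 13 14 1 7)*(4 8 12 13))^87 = (0 4 13 11 12 10 8)(1 7)(3 14)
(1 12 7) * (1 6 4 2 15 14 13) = (1 12 7 6 4 2 15 14 13) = [0, 12, 15, 3, 2, 5, 4, 6, 8, 9, 10, 11, 7, 1, 13, 14]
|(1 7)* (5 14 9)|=|(1 7)(5 14 9)|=6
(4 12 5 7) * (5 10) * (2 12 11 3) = (2 12 10 5 7 4 11 3) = [0, 1, 12, 2, 11, 7, 6, 4, 8, 9, 5, 3, 10]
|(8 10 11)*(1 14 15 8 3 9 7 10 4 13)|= 30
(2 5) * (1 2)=(1 2 5)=[0, 2, 5, 3, 4, 1]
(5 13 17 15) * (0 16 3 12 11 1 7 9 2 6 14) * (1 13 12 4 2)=(0 16 3 4 2 6 14)(1 7 9)(5 12 11 13 17 15)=[16, 7, 6, 4, 2, 12, 14, 9, 8, 1, 10, 13, 11, 17, 0, 5, 3, 15]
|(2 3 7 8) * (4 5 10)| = 12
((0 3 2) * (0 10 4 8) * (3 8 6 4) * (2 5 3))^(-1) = ((0 8)(2 10)(3 5)(4 6))^(-1) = (0 8)(2 10)(3 5)(4 6)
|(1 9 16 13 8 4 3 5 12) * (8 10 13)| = 8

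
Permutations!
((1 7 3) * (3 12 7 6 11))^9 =(1 6 11 3)(7 12)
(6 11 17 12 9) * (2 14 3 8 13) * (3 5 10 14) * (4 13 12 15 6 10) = (2 3 8 12 9 10 14 5 4 13)(6 11 17 15) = [0, 1, 3, 8, 13, 4, 11, 7, 12, 10, 14, 17, 9, 2, 5, 6, 16, 15]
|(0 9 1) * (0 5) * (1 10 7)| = 6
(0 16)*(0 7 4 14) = [16, 1, 2, 3, 14, 5, 6, 4, 8, 9, 10, 11, 12, 13, 0, 15, 7] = (0 16 7 4 14)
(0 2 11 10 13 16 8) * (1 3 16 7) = (0 2 11 10 13 7 1 3 16 8) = [2, 3, 11, 16, 4, 5, 6, 1, 0, 9, 13, 10, 12, 7, 14, 15, 8]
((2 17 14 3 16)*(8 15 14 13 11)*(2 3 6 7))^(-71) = (2 17 13 11 8 15 14 6 7)(3 16)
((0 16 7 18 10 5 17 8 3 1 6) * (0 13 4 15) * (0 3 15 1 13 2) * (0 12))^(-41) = (0 8 2 5 1 18 13 16 15 12 17 6 10 4 7 3)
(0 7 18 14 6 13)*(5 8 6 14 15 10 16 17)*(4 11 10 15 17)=(0 7 18 17 5 8 6 13)(4 11 10 16)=[7, 1, 2, 3, 11, 8, 13, 18, 6, 9, 16, 10, 12, 0, 14, 15, 4, 5, 17]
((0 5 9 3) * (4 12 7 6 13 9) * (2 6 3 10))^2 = (0 4 7)(2 13 10 6 9)(3 5 12)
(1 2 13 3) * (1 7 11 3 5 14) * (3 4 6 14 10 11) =(1 2 13 5 10 11 4 6 14)(3 7) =[0, 2, 13, 7, 6, 10, 14, 3, 8, 9, 11, 4, 12, 5, 1]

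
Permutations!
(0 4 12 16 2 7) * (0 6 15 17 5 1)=[4, 0, 7, 3, 12, 1, 15, 6, 8, 9, 10, 11, 16, 13, 14, 17, 2, 5]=(0 4 12 16 2 7 6 15 17 5 1)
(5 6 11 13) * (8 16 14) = (5 6 11 13)(8 16 14) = [0, 1, 2, 3, 4, 6, 11, 7, 16, 9, 10, 13, 12, 5, 8, 15, 14]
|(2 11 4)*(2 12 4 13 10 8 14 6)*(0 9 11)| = 18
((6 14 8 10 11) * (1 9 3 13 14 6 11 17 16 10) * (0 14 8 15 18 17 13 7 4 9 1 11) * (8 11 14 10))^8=((0 10 13 11)(3 7 4 9)(8 14 15 18 17 16))^8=(8 15 17)(14 18 16)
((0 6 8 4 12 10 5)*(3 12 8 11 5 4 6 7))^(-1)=((0 7 3 12 10 4 8 6 11 5))^(-1)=(0 5 11 6 8 4 10 12 3 7)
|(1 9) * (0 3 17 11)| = |(0 3 17 11)(1 9)| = 4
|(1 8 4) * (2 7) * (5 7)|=|(1 8 4)(2 5 7)|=3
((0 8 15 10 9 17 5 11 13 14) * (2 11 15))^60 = (17) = ((0 8 2 11 13 14)(5 15 10 9 17))^60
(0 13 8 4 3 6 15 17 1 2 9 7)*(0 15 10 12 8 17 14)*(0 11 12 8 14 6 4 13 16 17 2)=(0 16 17 1)(2 9 7 15 6 10 8 13)(3 4)(11 12 14)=[16, 0, 9, 4, 3, 5, 10, 15, 13, 7, 8, 12, 14, 2, 11, 6, 17, 1]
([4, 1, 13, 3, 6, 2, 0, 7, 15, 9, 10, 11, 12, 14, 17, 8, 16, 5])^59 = [6, 1, 5, 3, 0, 17, 4, 7, 15, 9, 10, 11, 12, 2, 13, 8, 16, 14]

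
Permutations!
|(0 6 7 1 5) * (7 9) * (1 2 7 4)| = |(0 6 9 4 1 5)(2 7)| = 6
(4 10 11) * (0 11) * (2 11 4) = (0 4 10)(2 11) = [4, 1, 11, 3, 10, 5, 6, 7, 8, 9, 0, 2]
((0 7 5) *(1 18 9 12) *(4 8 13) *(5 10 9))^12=((0 7 10 9 12 1 18 5)(4 8 13))^12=(0 12)(1 7)(5 9)(10 18)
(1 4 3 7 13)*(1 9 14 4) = (3 7 13 9 14 4) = [0, 1, 2, 7, 3, 5, 6, 13, 8, 14, 10, 11, 12, 9, 4]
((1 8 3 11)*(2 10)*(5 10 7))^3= ((1 8 3 11)(2 7 5 10))^3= (1 11 3 8)(2 10 5 7)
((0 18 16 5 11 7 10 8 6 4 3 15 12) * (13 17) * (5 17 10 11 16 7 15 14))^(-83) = (0 18 7 11 15 12)(3 8 17 14 6 13 5 4 10 16)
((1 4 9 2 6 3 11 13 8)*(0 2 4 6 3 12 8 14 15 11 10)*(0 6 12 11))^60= ((0 2 3 10 6 11 13 14 15)(1 12 8)(4 9))^60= (0 13 10)(2 14 6)(3 15 11)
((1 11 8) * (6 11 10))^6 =(1 10 6 11 8)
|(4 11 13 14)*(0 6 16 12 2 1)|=|(0 6 16 12 2 1)(4 11 13 14)|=12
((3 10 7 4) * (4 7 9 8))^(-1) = ((3 10 9 8 4))^(-1) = (3 4 8 9 10)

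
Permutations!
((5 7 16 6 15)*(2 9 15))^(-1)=((2 9 15 5 7 16 6))^(-1)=(2 6 16 7 5 15 9)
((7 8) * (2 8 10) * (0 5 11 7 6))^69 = (0 2 11 6 10 5 8 7)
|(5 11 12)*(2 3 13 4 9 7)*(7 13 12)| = |(2 3 12 5 11 7)(4 9 13)| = 6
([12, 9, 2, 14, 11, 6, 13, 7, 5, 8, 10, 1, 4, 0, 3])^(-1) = [13, 11, 2, 14, 12, 8, 5, 7, 9, 1, 10, 4, 0, 6, 3]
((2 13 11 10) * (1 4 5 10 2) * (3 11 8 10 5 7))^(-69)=(1 3 13)(2 10 7)(4 11 8)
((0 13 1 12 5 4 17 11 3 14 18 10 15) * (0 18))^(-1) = ((0 13 1 12 5 4 17 11 3 14)(10 15 18))^(-1) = (0 14 3 11 17 4 5 12 1 13)(10 18 15)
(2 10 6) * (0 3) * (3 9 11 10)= (0 9 11 10 6 2 3)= [9, 1, 3, 0, 4, 5, 2, 7, 8, 11, 6, 10]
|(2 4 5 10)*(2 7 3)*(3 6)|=7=|(2 4 5 10 7 6 3)|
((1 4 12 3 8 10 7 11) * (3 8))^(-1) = ((1 4 12 8 10 7 11))^(-1) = (1 11 7 10 8 12 4)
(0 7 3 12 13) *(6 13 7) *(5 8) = (0 6 13)(3 12 7)(5 8) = [6, 1, 2, 12, 4, 8, 13, 3, 5, 9, 10, 11, 7, 0]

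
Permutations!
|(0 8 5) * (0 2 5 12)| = |(0 8 12)(2 5)| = 6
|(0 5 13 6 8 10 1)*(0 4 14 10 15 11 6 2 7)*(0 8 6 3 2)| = 12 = |(0 5 13)(1 4 14 10)(2 7 8 15 11 3)|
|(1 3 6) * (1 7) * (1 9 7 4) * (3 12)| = 10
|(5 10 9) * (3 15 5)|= |(3 15 5 10 9)|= 5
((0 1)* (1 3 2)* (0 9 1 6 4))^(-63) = (0 2 4 3 6)(1 9)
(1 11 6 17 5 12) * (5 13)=(1 11 6 17 13 5 12)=[0, 11, 2, 3, 4, 12, 17, 7, 8, 9, 10, 6, 1, 5, 14, 15, 16, 13]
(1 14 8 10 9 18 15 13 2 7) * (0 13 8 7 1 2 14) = [13, 0, 1, 3, 4, 5, 6, 2, 10, 18, 9, 11, 12, 14, 7, 8, 16, 17, 15] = (0 13 14 7 2 1)(8 10 9 18 15)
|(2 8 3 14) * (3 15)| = 5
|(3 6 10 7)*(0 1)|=4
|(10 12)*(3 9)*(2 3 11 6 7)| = |(2 3 9 11 6 7)(10 12)| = 6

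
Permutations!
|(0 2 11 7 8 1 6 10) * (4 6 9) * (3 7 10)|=28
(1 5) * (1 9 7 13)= [0, 5, 2, 3, 4, 9, 6, 13, 8, 7, 10, 11, 12, 1]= (1 5 9 7 13)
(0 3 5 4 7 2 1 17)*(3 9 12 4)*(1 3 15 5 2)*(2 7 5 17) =[9, 2, 3, 7, 5, 15, 6, 1, 8, 12, 10, 11, 4, 13, 14, 17, 16, 0] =(0 9 12 4 5 15 17)(1 2 3 7)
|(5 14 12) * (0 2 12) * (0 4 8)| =7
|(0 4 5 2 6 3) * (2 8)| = 7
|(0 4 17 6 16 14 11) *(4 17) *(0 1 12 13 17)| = 8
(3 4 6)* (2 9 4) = [0, 1, 9, 2, 6, 5, 3, 7, 8, 4] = (2 9 4 6 3)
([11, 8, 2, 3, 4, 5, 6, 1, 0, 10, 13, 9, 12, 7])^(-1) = [8, 7, 2, 3, 4, 5, 6, 13, 1, 11, 9, 0, 12, 10]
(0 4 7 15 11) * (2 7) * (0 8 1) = (0 4 2 7 15 11 8 1) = [4, 0, 7, 3, 2, 5, 6, 15, 1, 9, 10, 8, 12, 13, 14, 11]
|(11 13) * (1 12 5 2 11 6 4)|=8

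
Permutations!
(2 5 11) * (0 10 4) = (0 10 4)(2 5 11) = [10, 1, 5, 3, 0, 11, 6, 7, 8, 9, 4, 2]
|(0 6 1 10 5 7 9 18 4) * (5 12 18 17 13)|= 35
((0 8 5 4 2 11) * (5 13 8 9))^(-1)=((0 9 5 4 2 11)(8 13))^(-1)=(0 11 2 4 5 9)(8 13)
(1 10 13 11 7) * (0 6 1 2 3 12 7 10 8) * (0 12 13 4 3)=(0 6 1 8 12 7 2)(3 13 11 10 4)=[6, 8, 0, 13, 3, 5, 1, 2, 12, 9, 4, 10, 7, 11]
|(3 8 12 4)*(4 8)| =2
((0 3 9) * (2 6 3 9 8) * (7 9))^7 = (0 7 9)(2 8 3 6) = ((0 7 9)(2 6 3 8))^7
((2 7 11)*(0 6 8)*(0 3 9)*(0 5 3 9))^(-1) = (0 3 5 9 8 6)(2 11 7)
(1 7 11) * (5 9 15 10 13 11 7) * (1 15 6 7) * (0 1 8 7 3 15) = (0 1 5 9 6 3 15 10 13 11)(7 8) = [1, 5, 2, 15, 4, 9, 3, 8, 7, 6, 13, 0, 12, 11, 14, 10]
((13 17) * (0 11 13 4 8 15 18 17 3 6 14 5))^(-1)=(0 5 14 6 3 13 11)(4 17 18 15 8)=((0 11 13 3 6 14 5)(4 8 15 18 17))^(-1)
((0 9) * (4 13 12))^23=(0 9)(4 12 13)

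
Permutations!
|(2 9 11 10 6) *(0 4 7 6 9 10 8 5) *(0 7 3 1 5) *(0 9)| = |(0 4 3 1 5 7 6 2 10)(8 9 11)| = 9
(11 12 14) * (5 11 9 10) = (5 11 12 14 9 10) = [0, 1, 2, 3, 4, 11, 6, 7, 8, 10, 5, 12, 14, 13, 9]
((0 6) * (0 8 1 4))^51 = ((0 6 8 1 4))^51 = (0 6 8 1 4)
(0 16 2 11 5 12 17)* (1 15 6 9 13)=(0 16 2 11 5 12 17)(1 15 6 9 13)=[16, 15, 11, 3, 4, 12, 9, 7, 8, 13, 10, 5, 17, 1, 14, 6, 2, 0]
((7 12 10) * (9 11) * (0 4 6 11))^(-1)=((0 4 6 11 9)(7 12 10))^(-1)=(0 9 11 6 4)(7 10 12)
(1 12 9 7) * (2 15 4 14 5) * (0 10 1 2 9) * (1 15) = (0 10 15 4 14 5 9 7 2 1 12) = [10, 12, 1, 3, 14, 9, 6, 2, 8, 7, 15, 11, 0, 13, 5, 4]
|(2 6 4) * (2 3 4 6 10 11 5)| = |(2 10 11 5)(3 4)| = 4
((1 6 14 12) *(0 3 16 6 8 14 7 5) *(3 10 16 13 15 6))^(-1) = (0 5 7 6 15 13 3 16 10)(1 12 14 8)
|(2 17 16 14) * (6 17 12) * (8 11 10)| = 6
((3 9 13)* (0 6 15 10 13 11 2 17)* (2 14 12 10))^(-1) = ((0 6 15 2 17)(3 9 11 14 12 10 13))^(-1) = (0 17 2 15 6)(3 13 10 12 14 11 9)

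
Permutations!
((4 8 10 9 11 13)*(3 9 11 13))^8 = (3 9 13 4 8 10 11)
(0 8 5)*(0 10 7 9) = (0 8 5 10 7 9) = [8, 1, 2, 3, 4, 10, 6, 9, 5, 0, 7]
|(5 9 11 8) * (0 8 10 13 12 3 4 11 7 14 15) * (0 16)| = |(0 8 5 9 7 14 15 16)(3 4 11 10 13 12)| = 24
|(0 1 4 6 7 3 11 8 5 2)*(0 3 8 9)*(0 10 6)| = 9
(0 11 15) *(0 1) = [11, 0, 2, 3, 4, 5, 6, 7, 8, 9, 10, 15, 12, 13, 14, 1] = (0 11 15 1)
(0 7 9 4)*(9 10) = (0 7 10 9 4) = [7, 1, 2, 3, 0, 5, 6, 10, 8, 4, 9]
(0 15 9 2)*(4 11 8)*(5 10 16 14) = (0 15 9 2)(4 11 8)(5 10 16 14) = [15, 1, 0, 3, 11, 10, 6, 7, 4, 2, 16, 8, 12, 13, 5, 9, 14]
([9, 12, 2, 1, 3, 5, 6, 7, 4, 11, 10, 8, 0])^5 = (0 3 11 12 4 9 1 8)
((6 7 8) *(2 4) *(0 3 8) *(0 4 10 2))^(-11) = ((0 3 8 6 7 4)(2 10))^(-11) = (0 3 8 6 7 4)(2 10)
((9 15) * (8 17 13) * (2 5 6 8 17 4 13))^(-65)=(2 13 8 5 17 4 6)(9 15)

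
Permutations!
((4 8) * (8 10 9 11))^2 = (4 9 8 10 11)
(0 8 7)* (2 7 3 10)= (0 8 3 10 2 7)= [8, 1, 7, 10, 4, 5, 6, 0, 3, 9, 2]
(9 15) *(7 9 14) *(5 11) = (5 11)(7 9 15 14) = [0, 1, 2, 3, 4, 11, 6, 9, 8, 15, 10, 5, 12, 13, 7, 14]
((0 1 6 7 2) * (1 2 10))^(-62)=(1 7)(6 10)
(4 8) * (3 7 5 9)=(3 7 5 9)(4 8)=[0, 1, 2, 7, 8, 9, 6, 5, 4, 3]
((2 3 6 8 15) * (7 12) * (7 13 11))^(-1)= ((2 3 6 8 15)(7 12 13 11))^(-1)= (2 15 8 6 3)(7 11 13 12)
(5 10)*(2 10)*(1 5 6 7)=(1 5 2 10 6 7)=[0, 5, 10, 3, 4, 2, 7, 1, 8, 9, 6]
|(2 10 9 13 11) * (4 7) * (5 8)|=|(2 10 9 13 11)(4 7)(5 8)|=10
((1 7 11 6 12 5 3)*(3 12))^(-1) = ((1 7 11 6 3)(5 12))^(-1) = (1 3 6 11 7)(5 12)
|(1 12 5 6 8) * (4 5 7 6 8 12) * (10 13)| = |(1 4 5 8)(6 12 7)(10 13)| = 12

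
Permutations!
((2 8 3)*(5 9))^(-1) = ((2 8 3)(5 9))^(-1) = (2 3 8)(5 9)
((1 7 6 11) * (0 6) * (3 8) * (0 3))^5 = ((0 6 11 1 7 3 8))^5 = (0 3 1 6 8 7 11)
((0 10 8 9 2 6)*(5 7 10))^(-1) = (0 6 2 9 8 10 7 5)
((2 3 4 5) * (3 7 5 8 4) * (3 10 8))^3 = (3 4 8 10)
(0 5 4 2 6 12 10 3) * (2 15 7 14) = [5, 1, 6, 0, 15, 4, 12, 14, 8, 9, 3, 11, 10, 13, 2, 7] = (0 5 4 15 7 14 2 6 12 10 3)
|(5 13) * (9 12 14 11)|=|(5 13)(9 12 14 11)|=4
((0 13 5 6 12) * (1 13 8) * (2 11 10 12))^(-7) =(0 13 2 12 1 6 10 8 5 11) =((0 8 1 13 5 6 2 11 10 12))^(-7)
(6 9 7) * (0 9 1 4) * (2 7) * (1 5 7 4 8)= (0 9 2 4)(1 8)(5 7 6)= [9, 8, 4, 3, 0, 7, 5, 6, 1, 2]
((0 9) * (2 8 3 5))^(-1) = (0 9)(2 5 3 8)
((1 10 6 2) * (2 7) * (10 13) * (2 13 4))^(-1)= (1 2 4)(6 10 13 7)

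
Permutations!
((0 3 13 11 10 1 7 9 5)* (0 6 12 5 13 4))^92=(0 4 3)(1 9 11)(5 12 6)(7 13 10)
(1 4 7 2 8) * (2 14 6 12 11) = (1 4 7 14 6 12 11 2 8) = [0, 4, 8, 3, 7, 5, 12, 14, 1, 9, 10, 2, 11, 13, 6]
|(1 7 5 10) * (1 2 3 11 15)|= 8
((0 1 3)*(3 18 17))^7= ((0 1 18 17 3))^7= (0 18 3 1 17)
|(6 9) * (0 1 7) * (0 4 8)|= |(0 1 7 4 8)(6 9)|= 10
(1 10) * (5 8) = [0, 10, 2, 3, 4, 8, 6, 7, 5, 9, 1] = (1 10)(5 8)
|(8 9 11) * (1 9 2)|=5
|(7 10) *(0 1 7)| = 4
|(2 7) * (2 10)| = 3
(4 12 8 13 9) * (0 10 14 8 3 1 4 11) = (0 10 14 8 13 9 11)(1 4 12 3) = [10, 4, 2, 1, 12, 5, 6, 7, 13, 11, 14, 0, 3, 9, 8]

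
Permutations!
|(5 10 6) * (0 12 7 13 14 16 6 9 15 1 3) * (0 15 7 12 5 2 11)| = |(0 5 10 9 7 13 14 16 6 2 11)(1 3 15)| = 33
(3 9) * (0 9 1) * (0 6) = (0 9 3 1 6) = [9, 6, 2, 1, 4, 5, 0, 7, 8, 3]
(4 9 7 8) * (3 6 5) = [0, 1, 2, 6, 9, 3, 5, 8, 4, 7] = (3 6 5)(4 9 7 8)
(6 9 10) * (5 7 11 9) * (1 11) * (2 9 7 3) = (1 11 7)(2 9 10 6 5 3) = [0, 11, 9, 2, 4, 3, 5, 1, 8, 10, 6, 7]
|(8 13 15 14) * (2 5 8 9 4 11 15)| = |(2 5 8 13)(4 11 15 14 9)| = 20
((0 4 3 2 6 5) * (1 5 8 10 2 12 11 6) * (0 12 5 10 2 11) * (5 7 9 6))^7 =(0 2 4 1 3 10 7 11 9 5 6 12 8)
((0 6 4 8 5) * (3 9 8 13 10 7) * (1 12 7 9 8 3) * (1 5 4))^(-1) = ((0 6 1 12 7 5)(3 8 4 13 10 9))^(-1) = (0 5 7 12 1 6)(3 9 10 13 4 8)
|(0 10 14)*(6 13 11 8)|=12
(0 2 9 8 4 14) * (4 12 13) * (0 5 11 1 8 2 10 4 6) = [10, 8, 9, 3, 14, 11, 0, 7, 12, 2, 4, 1, 13, 6, 5] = (0 10 4 14 5 11 1 8 12 13 6)(2 9)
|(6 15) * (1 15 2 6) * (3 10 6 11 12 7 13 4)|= |(1 15)(2 11 12 7 13 4 3 10 6)|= 18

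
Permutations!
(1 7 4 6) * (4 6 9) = (1 7 6)(4 9) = [0, 7, 2, 3, 9, 5, 1, 6, 8, 4]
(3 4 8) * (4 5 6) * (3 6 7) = (3 5 7)(4 8 6) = [0, 1, 2, 5, 8, 7, 4, 3, 6]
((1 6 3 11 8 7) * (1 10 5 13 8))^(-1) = (1 11 3 6)(5 10 7 8 13)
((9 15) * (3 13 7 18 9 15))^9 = (3 9 18 7 13)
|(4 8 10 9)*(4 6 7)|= |(4 8 10 9 6 7)|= 6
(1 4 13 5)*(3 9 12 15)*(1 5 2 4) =(2 4 13)(3 9 12 15) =[0, 1, 4, 9, 13, 5, 6, 7, 8, 12, 10, 11, 15, 2, 14, 3]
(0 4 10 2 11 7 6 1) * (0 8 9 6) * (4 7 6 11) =[7, 8, 4, 3, 10, 5, 1, 0, 9, 11, 2, 6] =(0 7)(1 8 9 11 6)(2 4 10)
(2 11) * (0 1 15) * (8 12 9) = (0 1 15)(2 11)(8 12 9) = [1, 15, 11, 3, 4, 5, 6, 7, 12, 8, 10, 2, 9, 13, 14, 0]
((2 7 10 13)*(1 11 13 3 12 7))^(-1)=(1 2 13 11)(3 10 7 12)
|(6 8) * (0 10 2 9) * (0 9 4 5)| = |(0 10 2 4 5)(6 8)| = 10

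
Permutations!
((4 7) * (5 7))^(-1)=((4 5 7))^(-1)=(4 7 5)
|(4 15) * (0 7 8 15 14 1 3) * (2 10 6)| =|(0 7 8 15 4 14 1 3)(2 10 6)| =24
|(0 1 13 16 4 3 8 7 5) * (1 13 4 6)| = |(0 13 16 6 1 4 3 8 7 5)| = 10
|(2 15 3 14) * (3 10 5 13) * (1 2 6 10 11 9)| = |(1 2 15 11 9)(3 14 6 10 5 13)| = 30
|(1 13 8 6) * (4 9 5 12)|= 4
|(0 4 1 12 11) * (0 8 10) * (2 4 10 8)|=10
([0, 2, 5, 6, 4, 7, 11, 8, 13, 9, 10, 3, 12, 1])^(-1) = (1 13 8 7 5 2)(3 11 6)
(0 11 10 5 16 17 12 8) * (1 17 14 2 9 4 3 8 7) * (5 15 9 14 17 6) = (0 11 10 15 9 4 3 8)(1 6 5 16 17 12 7)(2 14) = [11, 6, 14, 8, 3, 16, 5, 1, 0, 4, 15, 10, 7, 13, 2, 9, 17, 12]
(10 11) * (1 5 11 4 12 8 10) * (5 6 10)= (1 6 10 4 12 8 5 11)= [0, 6, 2, 3, 12, 11, 10, 7, 5, 9, 4, 1, 8]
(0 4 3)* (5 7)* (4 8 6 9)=(0 8 6 9 4 3)(5 7)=[8, 1, 2, 0, 3, 7, 9, 5, 6, 4]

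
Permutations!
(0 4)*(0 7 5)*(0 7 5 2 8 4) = [0, 1, 8, 3, 5, 7, 6, 2, 4] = (2 8 4 5 7)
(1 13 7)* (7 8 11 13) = (1 7)(8 11 13) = [0, 7, 2, 3, 4, 5, 6, 1, 11, 9, 10, 13, 12, 8]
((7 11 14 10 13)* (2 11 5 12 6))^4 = (2 13 6 10 12 14 5 11 7)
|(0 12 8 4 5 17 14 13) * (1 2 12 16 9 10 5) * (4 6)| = |(0 16 9 10 5 17 14 13)(1 2 12 8 6 4)| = 24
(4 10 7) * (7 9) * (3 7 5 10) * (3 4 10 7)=(5 7 10 9)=[0, 1, 2, 3, 4, 7, 6, 10, 8, 5, 9]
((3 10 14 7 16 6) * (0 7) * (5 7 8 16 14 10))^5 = ((0 8 16 6 3 5 7 14))^5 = (0 5 16 14 3 8 7 6)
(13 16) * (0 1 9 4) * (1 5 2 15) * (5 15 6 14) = (0 15 1 9 4)(2 6 14 5)(13 16) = [15, 9, 6, 3, 0, 2, 14, 7, 8, 4, 10, 11, 12, 16, 5, 1, 13]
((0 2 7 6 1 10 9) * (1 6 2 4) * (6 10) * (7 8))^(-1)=(0 9 10 6 1 4)(2 7 8)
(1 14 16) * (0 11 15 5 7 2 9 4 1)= [11, 14, 9, 3, 1, 7, 6, 2, 8, 4, 10, 15, 12, 13, 16, 5, 0]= (0 11 15 5 7 2 9 4 1 14 16)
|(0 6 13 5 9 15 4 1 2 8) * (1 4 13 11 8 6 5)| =10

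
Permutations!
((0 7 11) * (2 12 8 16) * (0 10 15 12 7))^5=((2 7 11 10 15 12 8 16))^5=(2 12 11 16 15 7 8 10)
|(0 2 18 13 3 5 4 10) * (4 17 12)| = 10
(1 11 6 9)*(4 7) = (1 11 6 9)(4 7) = [0, 11, 2, 3, 7, 5, 9, 4, 8, 1, 10, 6]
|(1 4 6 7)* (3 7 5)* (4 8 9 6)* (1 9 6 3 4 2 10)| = 21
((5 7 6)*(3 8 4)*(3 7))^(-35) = (3 8 4 7 6 5)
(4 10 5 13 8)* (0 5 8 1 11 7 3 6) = (0 5 13 1 11 7 3 6)(4 10 8) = [5, 11, 2, 6, 10, 13, 0, 3, 4, 9, 8, 7, 12, 1]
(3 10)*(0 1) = [1, 0, 2, 10, 4, 5, 6, 7, 8, 9, 3] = (0 1)(3 10)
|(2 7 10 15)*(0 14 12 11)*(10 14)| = |(0 10 15 2 7 14 12 11)| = 8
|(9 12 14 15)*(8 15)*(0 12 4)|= 7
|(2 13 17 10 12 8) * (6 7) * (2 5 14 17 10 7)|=10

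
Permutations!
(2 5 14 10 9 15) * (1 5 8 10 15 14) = (1 5)(2 8 10 9 14 15) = [0, 5, 8, 3, 4, 1, 6, 7, 10, 14, 9, 11, 12, 13, 15, 2]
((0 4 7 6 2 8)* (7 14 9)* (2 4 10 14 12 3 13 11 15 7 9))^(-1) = ((0 10 14 2 8)(3 13 11 15 7 6 4 12))^(-1) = (0 8 2 14 10)(3 12 4 6 7 15 11 13)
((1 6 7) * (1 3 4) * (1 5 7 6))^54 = ((3 4 5 7))^54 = (3 5)(4 7)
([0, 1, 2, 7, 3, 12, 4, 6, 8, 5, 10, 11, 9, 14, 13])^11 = (3 4 6 7)(5 9 12)(13 14)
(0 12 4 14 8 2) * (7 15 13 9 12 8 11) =(0 8 2)(4 14 11 7 15 13 9 12) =[8, 1, 0, 3, 14, 5, 6, 15, 2, 12, 10, 7, 4, 9, 11, 13]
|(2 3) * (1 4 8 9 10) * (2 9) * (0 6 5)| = 21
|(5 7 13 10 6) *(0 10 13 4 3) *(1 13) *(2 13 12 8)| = 35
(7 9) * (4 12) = (4 12)(7 9) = [0, 1, 2, 3, 12, 5, 6, 9, 8, 7, 10, 11, 4]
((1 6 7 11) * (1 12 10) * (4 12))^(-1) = ((1 6 7 11 4 12 10))^(-1) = (1 10 12 4 11 7 6)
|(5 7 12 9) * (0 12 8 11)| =7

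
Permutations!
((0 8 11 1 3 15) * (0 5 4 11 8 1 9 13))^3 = ((0 1 3 15 5 4 11 9 13))^3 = (0 15 11)(1 5 9)(3 4 13)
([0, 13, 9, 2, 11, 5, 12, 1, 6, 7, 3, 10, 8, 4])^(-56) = (1 9 3 11 13 7 2 10 4)(6 12 8)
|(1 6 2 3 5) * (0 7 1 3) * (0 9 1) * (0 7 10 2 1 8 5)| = 14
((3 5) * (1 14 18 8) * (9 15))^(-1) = ((1 14 18 8)(3 5)(9 15))^(-1) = (1 8 18 14)(3 5)(9 15)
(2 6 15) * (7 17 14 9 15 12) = (2 6 12 7 17 14 9 15) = [0, 1, 6, 3, 4, 5, 12, 17, 8, 15, 10, 11, 7, 13, 9, 2, 16, 14]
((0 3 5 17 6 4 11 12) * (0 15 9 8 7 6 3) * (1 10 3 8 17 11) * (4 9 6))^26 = ((1 10 3 5 11 12 15 6 9 17 8 7 4))^26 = (17)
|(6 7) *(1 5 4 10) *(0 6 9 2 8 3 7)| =20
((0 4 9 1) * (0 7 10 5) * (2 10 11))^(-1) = ((0 4 9 1 7 11 2 10 5))^(-1) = (0 5 10 2 11 7 1 9 4)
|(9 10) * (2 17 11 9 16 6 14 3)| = 9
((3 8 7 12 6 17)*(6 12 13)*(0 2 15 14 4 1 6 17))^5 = (17)(0 1 14 2 6 4 15)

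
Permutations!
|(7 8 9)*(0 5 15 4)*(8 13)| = 4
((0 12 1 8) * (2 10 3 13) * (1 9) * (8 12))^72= ((0 8)(1 12 9)(2 10 3 13))^72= (13)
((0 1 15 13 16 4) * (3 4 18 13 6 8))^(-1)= (0 4 3 8 6 15 1)(13 18 16)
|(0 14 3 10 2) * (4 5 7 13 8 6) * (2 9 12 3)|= 12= |(0 14 2)(3 10 9 12)(4 5 7 13 8 6)|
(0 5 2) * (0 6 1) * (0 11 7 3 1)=(0 5 2 6)(1 11 7 3)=[5, 11, 6, 1, 4, 2, 0, 3, 8, 9, 10, 7]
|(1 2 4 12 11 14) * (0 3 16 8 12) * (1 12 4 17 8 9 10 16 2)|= |(0 3 2 17 8 4)(9 10 16)(11 14 12)|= 6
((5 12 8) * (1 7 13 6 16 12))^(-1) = (1 5 8 12 16 6 13 7)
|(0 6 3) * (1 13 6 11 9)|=7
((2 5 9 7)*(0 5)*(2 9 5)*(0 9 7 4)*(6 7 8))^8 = (9)(6 8 7)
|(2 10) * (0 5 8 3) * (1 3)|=|(0 5 8 1 3)(2 10)|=10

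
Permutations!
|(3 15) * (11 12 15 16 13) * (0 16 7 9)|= |(0 16 13 11 12 15 3 7 9)|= 9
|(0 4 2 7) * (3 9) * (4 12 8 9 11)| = |(0 12 8 9 3 11 4 2 7)| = 9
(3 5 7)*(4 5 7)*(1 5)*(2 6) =(1 5 4)(2 6)(3 7) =[0, 5, 6, 7, 1, 4, 2, 3]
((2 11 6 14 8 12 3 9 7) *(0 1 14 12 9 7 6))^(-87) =(0 1 14 8 9 6 12 3 7 2 11) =((0 1 14 8 9 6 12 3 7 2 11))^(-87)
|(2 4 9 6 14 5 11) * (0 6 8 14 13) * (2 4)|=6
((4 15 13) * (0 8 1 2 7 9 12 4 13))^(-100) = ((0 8 1 2 7 9 12 4 15))^(-100) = (0 15 4 12 9 7 2 1 8)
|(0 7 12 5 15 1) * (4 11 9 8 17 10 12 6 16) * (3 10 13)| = 16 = |(0 7 6 16 4 11 9 8 17 13 3 10 12 5 15 1)|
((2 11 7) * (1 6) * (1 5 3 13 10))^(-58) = (1 5 13)(2 7 11)(3 10 6)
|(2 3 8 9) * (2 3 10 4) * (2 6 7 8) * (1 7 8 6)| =9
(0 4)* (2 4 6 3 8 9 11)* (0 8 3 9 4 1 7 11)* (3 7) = [6, 3, 1, 7, 8, 5, 9, 11, 4, 0, 10, 2] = (0 6 9)(1 3 7 11 2)(4 8)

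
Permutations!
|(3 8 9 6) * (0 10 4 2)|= 4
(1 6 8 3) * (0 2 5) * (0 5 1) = (0 2 1 6 8 3) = [2, 6, 1, 0, 4, 5, 8, 7, 3]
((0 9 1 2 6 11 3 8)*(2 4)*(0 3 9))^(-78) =(11)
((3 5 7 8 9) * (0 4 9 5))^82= ((0 4 9 3)(5 7 8))^82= (0 9)(3 4)(5 7 8)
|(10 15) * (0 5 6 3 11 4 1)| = 14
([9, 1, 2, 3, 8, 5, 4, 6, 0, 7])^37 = (0 9 7 6 4 8)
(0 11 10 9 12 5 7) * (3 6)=[11, 1, 2, 6, 4, 7, 3, 0, 8, 12, 9, 10, 5]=(0 11 10 9 12 5 7)(3 6)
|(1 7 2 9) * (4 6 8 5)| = |(1 7 2 9)(4 6 8 5)| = 4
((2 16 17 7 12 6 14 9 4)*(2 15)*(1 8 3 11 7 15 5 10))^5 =((1 8 3 11 7 12 6 14 9 4 5 10)(2 16 17 15))^5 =(1 12 5 11 9 8 6 10 7 4 3 14)(2 16 17 15)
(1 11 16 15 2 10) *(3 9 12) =(1 11 16 15 2 10)(3 9 12) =[0, 11, 10, 9, 4, 5, 6, 7, 8, 12, 1, 16, 3, 13, 14, 2, 15]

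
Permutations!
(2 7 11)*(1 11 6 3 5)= (1 11 2 7 6 3 5)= [0, 11, 7, 5, 4, 1, 3, 6, 8, 9, 10, 2]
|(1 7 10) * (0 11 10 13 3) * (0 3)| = 6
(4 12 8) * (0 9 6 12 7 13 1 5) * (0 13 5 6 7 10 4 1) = (0 9 7 5 13)(1 6 12 8)(4 10) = [9, 6, 2, 3, 10, 13, 12, 5, 1, 7, 4, 11, 8, 0]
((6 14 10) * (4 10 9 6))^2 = ((4 10)(6 14 9))^2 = (6 9 14)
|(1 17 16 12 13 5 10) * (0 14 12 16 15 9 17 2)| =|(0 14 12 13 5 10 1 2)(9 17 15)| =24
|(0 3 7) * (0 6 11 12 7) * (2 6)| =|(0 3)(2 6 11 12 7)| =10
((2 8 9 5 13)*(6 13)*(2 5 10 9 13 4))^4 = (2 6 13)(4 5 8) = ((2 8 13 5 6 4)(9 10))^4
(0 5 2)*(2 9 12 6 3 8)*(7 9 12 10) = (0 5 12 6 3 8 2)(7 9 10) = [5, 1, 0, 8, 4, 12, 3, 9, 2, 10, 7, 11, 6]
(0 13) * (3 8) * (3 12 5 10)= [13, 1, 2, 8, 4, 10, 6, 7, 12, 9, 3, 11, 5, 0]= (0 13)(3 8 12 5 10)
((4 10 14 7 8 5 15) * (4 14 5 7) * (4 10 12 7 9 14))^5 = ((4 12 7 8 9 14 10 5 15))^5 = (4 14 12 10 7 5 8 15 9)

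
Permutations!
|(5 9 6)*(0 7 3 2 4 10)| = |(0 7 3 2 4 10)(5 9 6)| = 6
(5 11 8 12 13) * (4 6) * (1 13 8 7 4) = (1 13 5 11 7 4 6)(8 12) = [0, 13, 2, 3, 6, 11, 1, 4, 12, 9, 10, 7, 8, 5]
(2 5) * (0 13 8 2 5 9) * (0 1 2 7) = (0 13 8 7)(1 2 9) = [13, 2, 9, 3, 4, 5, 6, 0, 7, 1, 10, 11, 12, 8]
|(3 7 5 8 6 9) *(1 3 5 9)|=|(1 3 7 9 5 8 6)|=7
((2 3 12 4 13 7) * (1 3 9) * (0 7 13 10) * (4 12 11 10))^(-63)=((13)(0 7 2 9 1 3 11 10))^(-63)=(13)(0 7 2 9 1 3 11 10)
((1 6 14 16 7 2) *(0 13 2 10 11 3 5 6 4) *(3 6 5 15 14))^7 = (0 2 4 13 1)(3 6 11 10 7 16 14 15)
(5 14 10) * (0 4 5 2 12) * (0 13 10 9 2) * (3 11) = (0 4 5 14 9 2 12 13 10)(3 11) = [4, 1, 12, 11, 5, 14, 6, 7, 8, 2, 0, 3, 13, 10, 9]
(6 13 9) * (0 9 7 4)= [9, 1, 2, 3, 0, 5, 13, 4, 8, 6, 10, 11, 12, 7]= (0 9 6 13 7 4)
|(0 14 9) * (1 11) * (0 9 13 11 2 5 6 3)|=9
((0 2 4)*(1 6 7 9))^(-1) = ((0 2 4)(1 6 7 9))^(-1) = (0 4 2)(1 9 7 6)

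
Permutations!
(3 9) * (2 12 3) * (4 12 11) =(2 11 4 12 3 9) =[0, 1, 11, 9, 12, 5, 6, 7, 8, 2, 10, 4, 3]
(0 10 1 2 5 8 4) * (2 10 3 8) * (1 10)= (10)(0 3 8 4)(2 5)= [3, 1, 5, 8, 0, 2, 6, 7, 4, 9, 10]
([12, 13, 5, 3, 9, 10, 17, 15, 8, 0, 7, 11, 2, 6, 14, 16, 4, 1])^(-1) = (0 9 4 16 15 7 10 5 2 12)(1 17 6 13)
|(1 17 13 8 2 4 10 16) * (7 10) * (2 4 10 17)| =|(1 2 10 16)(4 7 17 13 8)| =20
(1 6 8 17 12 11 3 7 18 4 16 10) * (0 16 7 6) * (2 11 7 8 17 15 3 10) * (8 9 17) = (0 16 2 11 10 1)(3 6 8 15)(4 9 17 12 7 18) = [16, 0, 11, 6, 9, 5, 8, 18, 15, 17, 1, 10, 7, 13, 14, 3, 2, 12, 4]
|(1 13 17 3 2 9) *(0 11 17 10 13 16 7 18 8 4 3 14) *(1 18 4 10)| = |(0 11 17 14)(1 16 7 4 3 2 9 18 8 10 13)| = 44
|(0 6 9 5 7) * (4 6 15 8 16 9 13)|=|(0 15 8 16 9 5 7)(4 6 13)|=21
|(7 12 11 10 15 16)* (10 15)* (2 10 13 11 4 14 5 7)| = 30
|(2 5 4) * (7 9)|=|(2 5 4)(7 9)|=6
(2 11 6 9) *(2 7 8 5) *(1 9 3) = (1 9 7 8 5 2 11 6 3) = [0, 9, 11, 1, 4, 2, 3, 8, 5, 7, 10, 6]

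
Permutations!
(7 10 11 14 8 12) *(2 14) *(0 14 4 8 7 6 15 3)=(0 14 7 10 11 2 4 8 12 6 15 3)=[14, 1, 4, 0, 8, 5, 15, 10, 12, 9, 11, 2, 6, 13, 7, 3]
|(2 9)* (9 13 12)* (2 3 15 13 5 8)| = 15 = |(2 5 8)(3 15 13 12 9)|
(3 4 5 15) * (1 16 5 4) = (1 16 5 15 3) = [0, 16, 2, 1, 4, 15, 6, 7, 8, 9, 10, 11, 12, 13, 14, 3, 5]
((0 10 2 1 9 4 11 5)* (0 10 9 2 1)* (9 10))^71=((0 10 1 2)(4 11 5 9))^71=(0 2 1 10)(4 9 5 11)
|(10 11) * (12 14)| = |(10 11)(12 14)| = 2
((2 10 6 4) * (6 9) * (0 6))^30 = (10)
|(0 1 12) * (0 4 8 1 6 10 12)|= 7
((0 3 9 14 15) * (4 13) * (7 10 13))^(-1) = (0 15 14 9 3)(4 13 10 7)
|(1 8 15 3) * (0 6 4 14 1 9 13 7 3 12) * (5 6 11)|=|(0 11 5 6 4 14 1 8 15 12)(3 9 13 7)|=20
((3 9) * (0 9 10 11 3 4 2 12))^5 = ((0 9 4 2 12)(3 10 11))^5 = (12)(3 11 10)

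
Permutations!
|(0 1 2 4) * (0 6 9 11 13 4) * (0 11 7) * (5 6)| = |(0 1 2 11 13 4 5 6 9 7)| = 10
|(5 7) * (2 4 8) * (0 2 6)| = 10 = |(0 2 4 8 6)(5 7)|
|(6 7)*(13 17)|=2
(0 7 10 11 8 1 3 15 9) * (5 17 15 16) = (0 7 10 11 8 1 3 16 5 17 15 9) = [7, 3, 2, 16, 4, 17, 6, 10, 1, 0, 11, 8, 12, 13, 14, 9, 5, 15]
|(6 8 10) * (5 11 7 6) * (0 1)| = 6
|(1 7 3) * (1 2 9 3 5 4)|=12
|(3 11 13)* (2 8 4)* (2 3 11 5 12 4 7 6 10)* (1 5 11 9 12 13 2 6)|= 22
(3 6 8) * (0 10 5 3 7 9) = (0 10 5 3 6 8 7 9) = [10, 1, 2, 6, 4, 3, 8, 9, 7, 0, 5]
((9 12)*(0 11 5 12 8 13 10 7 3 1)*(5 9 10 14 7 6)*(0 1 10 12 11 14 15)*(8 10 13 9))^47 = (0 15 13 3 7 14)(5 6 10 9 8 11)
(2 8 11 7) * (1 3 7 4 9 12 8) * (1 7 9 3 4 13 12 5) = (1 4 3 9 5)(2 7)(8 11 13 12) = [0, 4, 7, 9, 3, 1, 6, 2, 11, 5, 10, 13, 8, 12]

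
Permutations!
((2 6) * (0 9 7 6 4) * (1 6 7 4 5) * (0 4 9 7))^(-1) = (9)(0 7)(1 5 2 6)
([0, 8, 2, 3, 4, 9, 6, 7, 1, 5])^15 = (1 8)(5 9)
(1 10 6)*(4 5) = (1 10 6)(4 5) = [0, 10, 2, 3, 5, 4, 1, 7, 8, 9, 6]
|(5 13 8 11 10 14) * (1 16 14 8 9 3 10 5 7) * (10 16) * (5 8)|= 18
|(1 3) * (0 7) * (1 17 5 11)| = 10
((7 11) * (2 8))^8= ((2 8)(7 11))^8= (11)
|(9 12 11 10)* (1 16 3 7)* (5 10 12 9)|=4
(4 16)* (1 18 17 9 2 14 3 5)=(1 18 17 9 2 14 3 5)(4 16)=[0, 18, 14, 5, 16, 1, 6, 7, 8, 2, 10, 11, 12, 13, 3, 15, 4, 9, 17]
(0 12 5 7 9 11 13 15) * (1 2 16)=(0 12 5 7 9 11 13 15)(1 2 16)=[12, 2, 16, 3, 4, 7, 6, 9, 8, 11, 10, 13, 5, 15, 14, 0, 1]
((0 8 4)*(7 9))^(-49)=(0 4 8)(7 9)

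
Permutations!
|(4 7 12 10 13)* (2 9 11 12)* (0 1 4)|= 10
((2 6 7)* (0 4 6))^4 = (0 2 7 6 4)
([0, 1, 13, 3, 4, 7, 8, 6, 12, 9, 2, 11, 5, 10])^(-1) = (2 10 13)(5 12 8 6 7)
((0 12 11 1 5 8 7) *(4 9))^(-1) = (0 7 8 5 1 11 12)(4 9)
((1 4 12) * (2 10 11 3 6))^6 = ((1 4 12)(2 10 11 3 6))^6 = (12)(2 10 11 3 6)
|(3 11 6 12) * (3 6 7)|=|(3 11 7)(6 12)|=6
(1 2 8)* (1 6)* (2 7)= [0, 7, 8, 3, 4, 5, 1, 2, 6]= (1 7 2 8 6)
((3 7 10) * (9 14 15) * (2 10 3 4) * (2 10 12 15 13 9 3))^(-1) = (2 7 3 15 12)(4 10)(9 13 14)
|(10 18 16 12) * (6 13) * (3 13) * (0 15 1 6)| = 12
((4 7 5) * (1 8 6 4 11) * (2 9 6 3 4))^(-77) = (11)(2 9 6)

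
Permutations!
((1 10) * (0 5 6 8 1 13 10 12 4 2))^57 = ((0 5 6 8 1 12 4 2)(10 13))^57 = (0 5 6 8 1 12 4 2)(10 13)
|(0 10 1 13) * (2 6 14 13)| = |(0 10 1 2 6 14 13)| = 7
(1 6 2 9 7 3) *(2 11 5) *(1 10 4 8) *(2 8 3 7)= (1 6 11 5 8)(2 9)(3 10 4)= [0, 6, 9, 10, 3, 8, 11, 7, 1, 2, 4, 5]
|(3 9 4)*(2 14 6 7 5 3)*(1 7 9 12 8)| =30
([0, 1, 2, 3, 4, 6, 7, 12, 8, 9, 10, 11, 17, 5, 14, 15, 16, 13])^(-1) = [0, 1, 2, 3, 4, 13, 5, 6, 8, 9, 10, 11, 7, 17, 14, 15, 16, 12]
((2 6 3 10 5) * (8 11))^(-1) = (2 5 10 3 6)(8 11)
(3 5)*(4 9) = [0, 1, 2, 5, 9, 3, 6, 7, 8, 4] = (3 5)(4 9)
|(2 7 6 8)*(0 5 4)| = 12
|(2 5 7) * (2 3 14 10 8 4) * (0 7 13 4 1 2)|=|(0 7 3 14 10 8 1 2 5 13 4)|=11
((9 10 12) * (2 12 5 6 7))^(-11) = ((2 12 9 10 5 6 7))^(-11) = (2 10 7 9 6 12 5)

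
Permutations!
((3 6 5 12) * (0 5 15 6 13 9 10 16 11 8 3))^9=((0 5 12)(3 13 9 10 16 11 8)(6 15))^9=(3 9 16 8 13 10 11)(6 15)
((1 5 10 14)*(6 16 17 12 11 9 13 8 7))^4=((1 5 10 14)(6 16 17 12 11 9 13 8 7))^4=(6 11 7 12 8 17 13 16 9)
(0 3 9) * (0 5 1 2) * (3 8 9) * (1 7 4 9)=(0 8 1 2)(4 9 5 7)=[8, 2, 0, 3, 9, 7, 6, 4, 1, 5]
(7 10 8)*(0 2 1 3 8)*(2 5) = (0 5 2 1 3 8 7 10) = [5, 3, 1, 8, 4, 2, 6, 10, 7, 9, 0]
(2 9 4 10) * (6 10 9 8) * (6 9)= (2 8 9 4 6 10)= [0, 1, 8, 3, 6, 5, 10, 7, 9, 4, 2]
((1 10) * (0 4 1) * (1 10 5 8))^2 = ((0 4 10)(1 5 8))^2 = (0 10 4)(1 8 5)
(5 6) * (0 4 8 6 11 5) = [4, 1, 2, 3, 8, 11, 0, 7, 6, 9, 10, 5] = (0 4 8 6)(5 11)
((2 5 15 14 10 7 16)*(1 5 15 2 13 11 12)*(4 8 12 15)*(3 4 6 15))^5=(1 14 11)(2 7 4)(3 5 10)(6 16 8)(12 15 13)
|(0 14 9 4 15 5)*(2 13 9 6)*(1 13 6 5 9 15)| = 30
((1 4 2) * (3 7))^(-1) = (1 2 4)(3 7)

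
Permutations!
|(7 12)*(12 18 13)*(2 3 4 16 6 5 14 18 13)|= |(2 3 4 16 6 5 14 18)(7 13 12)|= 24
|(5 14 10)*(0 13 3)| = 3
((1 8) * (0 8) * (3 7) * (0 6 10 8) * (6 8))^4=(10)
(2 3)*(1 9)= [0, 9, 3, 2, 4, 5, 6, 7, 8, 1]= (1 9)(2 3)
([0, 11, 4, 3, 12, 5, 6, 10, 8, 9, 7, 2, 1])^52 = (1 2 12 11 4)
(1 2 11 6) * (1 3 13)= (1 2 11 6 3 13)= [0, 2, 11, 13, 4, 5, 3, 7, 8, 9, 10, 6, 12, 1]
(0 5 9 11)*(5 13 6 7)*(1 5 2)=(0 13 6 7 2 1 5 9 11)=[13, 5, 1, 3, 4, 9, 7, 2, 8, 11, 10, 0, 12, 6]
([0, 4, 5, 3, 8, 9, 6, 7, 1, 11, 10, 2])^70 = (1 4 8)(2 9)(5 11)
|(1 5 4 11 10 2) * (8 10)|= 7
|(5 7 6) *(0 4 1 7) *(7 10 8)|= 8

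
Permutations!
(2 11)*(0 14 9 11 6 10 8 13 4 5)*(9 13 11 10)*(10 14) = [10, 1, 6, 3, 5, 0, 9, 7, 11, 14, 8, 2, 12, 4, 13] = (0 10 8 11 2 6 9 14 13 4 5)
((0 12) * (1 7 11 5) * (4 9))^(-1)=(0 12)(1 5 11 7)(4 9)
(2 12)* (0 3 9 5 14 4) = [3, 1, 12, 9, 0, 14, 6, 7, 8, 5, 10, 11, 2, 13, 4] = (0 3 9 5 14 4)(2 12)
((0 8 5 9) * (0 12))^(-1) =((0 8 5 9 12))^(-1) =(0 12 9 5 8)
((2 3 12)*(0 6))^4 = ((0 6)(2 3 12))^4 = (2 3 12)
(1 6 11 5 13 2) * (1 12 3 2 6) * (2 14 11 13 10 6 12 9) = (2 9)(3 14 11 5 10 6 13 12) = [0, 1, 9, 14, 4, 10, 13, 7, 8, 2, 6, 5, 3, 12, 11]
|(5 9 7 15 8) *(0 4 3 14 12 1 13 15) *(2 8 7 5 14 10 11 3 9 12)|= |(0 4 9 5 12 1 13 15 7)(2 8 14)(3 10 11)|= 9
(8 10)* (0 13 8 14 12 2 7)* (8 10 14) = (0 13 10 8 14 12 2 7) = [13, 1, 7, 3, 4, 5, 6, 0, 14, 9, 8, 11, 2, 10, 12]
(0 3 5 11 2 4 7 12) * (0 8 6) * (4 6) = (0 3 5 11 2 6)(4 7 12 8) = [3, 1, 6, 5, 7, 11, 0, 12, 4, 9, 10, 2, 8]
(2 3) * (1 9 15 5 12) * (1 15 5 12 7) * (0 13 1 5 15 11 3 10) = (0 13 1 9 15 12 11 3 2 10)(5 7) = [13, 9, 10, 2, 4, 7, 6, 5, 8, 15, 0, 3, 11, 1, 14, 12]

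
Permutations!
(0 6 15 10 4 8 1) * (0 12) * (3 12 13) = [6, 13, 2, 12, 8, 5, 15, 7, 1, 9, 4, 11, 0, 3, 14, 10] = (0 6 15 10 4 8 1 13 3 12)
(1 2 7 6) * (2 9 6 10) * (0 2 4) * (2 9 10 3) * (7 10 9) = (0 7 3 2 10 4)(1 9 6) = [7, 9, 10, 2, 0, 5, 1, 3, 8, 6, 4]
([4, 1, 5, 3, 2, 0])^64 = [0, 1, 2, 3, 4, 5]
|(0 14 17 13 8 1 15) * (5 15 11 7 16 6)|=12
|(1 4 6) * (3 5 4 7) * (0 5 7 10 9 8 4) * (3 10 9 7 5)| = |(0 3 5)(1 9 8 4 6)(7 10)| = 30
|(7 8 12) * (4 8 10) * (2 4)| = 6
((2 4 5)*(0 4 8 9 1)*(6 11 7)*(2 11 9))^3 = (0 11 9 4 7 1 5 6)(2 8)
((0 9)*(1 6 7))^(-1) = ((0 9)(1 6 7))^(-1) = (0 9)(1 7 6)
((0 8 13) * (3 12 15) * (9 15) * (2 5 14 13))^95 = ((0 8 2 5 14 13)(3 12 9 15))^95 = (0 13 14 5 2 8)(3 15 9 12)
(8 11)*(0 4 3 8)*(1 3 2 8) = (0 4 2 8 11)(1 3) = [4, 3, 8, 1, 2, 5, 6, 7, 11, 9, 10, 0]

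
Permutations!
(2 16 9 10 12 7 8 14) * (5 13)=(2 16 9 10 12 7 8 14)(5 13)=[0, 1, 16, 3, 4, 13, 6, 8, 14, 10, 12, 11, 7, 5, 2, 15, 9]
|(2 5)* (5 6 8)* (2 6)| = 3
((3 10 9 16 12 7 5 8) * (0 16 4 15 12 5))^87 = (0 7 12 15 4 9 10 3 8 5 16)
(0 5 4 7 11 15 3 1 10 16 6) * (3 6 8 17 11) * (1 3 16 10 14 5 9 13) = [9, 14, 2, 3, 7, 4, 0, 16, 17, 13, 10, 15, 12, 1, 5, 6, 8, 11] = (0 9 13 1 14 5 4 7 16 8 17 11 15 6)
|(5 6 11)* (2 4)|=6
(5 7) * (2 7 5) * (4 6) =(2 7)(4 6) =[0, 1, 7, 3, 6, 5, 4, 2]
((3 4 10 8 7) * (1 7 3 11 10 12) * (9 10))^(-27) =(12)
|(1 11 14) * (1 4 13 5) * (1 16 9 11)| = 7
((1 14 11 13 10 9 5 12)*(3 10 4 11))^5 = ((1 14 3 10 9 5 12)(4 11 13))^5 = (1 5 10 14 12 9 3)(4 13 11)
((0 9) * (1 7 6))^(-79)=(0 9)(1 6 7)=((0 9)(1 7 6))^(-79)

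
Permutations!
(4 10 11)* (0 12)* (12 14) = (0 14 12)(4 10 11) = [14, 1, 2, 3, 10, 5, 6, 7, 8, 9, 11, 4, 0, 13, 12]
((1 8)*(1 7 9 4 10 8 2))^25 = (10)(1 2)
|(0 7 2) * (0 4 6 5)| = 6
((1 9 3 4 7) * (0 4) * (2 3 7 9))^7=(9)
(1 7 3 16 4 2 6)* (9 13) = (1 7 3 16 4 2 6)(9 13) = [0, 7, 6, 16, 2, 5, 1, 3, 8, 13, 10, 11, 12, 9, 14, 15, 4]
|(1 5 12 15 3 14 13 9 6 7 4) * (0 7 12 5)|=28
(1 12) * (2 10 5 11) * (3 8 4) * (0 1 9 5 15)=(0 1 12 9 5 11 2 10 15)(3 8 4)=[1, 12, 10, 8, 3, 11, 6, 7, 4, 5, 15, 2, 9, 13, 14, 0]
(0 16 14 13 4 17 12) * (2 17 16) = (0 2 17 12)(4 16 14 13) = [2, 1, 17, 3, 16, 5, 6, 7, 8, 9, 10, 11, 0, 4, 13, 15, 14, 12]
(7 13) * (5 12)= (5 12)(7 13)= [0, 1, 2, 3, 4, 12, 6, 13, 8, 9, 10, 11, 5, 7]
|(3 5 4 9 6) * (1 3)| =|(1 3 5 4 9 6)| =6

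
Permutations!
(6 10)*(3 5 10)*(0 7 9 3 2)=(0 7 9 3 5 10 6 2)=[7, 1, 0, 5, 4, 10, 2, 9, 8, 3, 6]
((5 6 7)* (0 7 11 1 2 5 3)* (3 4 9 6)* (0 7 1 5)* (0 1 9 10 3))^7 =(0 6 5 9 11)(1 2)(3 10 4 7)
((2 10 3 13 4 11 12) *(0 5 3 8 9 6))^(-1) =((0 5 3 13 4 11 12 2 10 8 9 6))^(-1) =(0 6 9 8 10 2 12 11 4 13 3 5)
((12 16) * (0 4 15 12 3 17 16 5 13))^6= ((0 4 15 12 5 13)(3 17 16))^6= (17)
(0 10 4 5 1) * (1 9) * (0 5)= (0 10 4)(1 5 9)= [10, 5, 2, 3, 0, 9, 6, 7, 8, 1, 4]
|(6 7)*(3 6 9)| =4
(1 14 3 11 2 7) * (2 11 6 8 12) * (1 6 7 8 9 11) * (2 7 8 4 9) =(1 14 3 8 12 7 6 2 4 9 11) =[0, 14, 4, 8, 9, 5, 2, 6, 12, 11, 10, 1, 7, 13, 3]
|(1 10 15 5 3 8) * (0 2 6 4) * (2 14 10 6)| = |(0 14 10 15 5 3 8 1 6 4)| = 10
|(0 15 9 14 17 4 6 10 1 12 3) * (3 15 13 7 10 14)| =36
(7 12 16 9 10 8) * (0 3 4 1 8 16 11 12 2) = (0 3 4 1 8 7 2)(9 10 16)(11 12) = [3, 8, 0, 4, 1, 5, 6, 2, 7, 10, 16, 12, 11, 13, 14, 15, 9]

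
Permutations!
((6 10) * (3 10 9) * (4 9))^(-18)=(3 6 9 10 4)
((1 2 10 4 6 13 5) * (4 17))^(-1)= ((1 2 10 17 4 6 13 5))^(-1)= (1 5 13 6 4 17 10 2)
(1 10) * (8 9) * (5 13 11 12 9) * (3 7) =(1 10)(3 7)(5 13 11 12 9 8) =[0, 10, 2, 7, 4, 13, 6, 3, 5, 8, 1, 12, 9, 11]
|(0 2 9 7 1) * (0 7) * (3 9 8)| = |(0 2 8 3 9)(1 7)| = 10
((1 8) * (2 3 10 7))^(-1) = (1 8)(2 7 10 3)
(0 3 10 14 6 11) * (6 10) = [3, 1, 2, 6, 4, 5, 11, 7, 8, 9, 14, 0, 12, 13, 10] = (0 3 6 11)(10 14)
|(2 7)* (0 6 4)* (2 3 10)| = 12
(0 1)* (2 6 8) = (0 1)(2 6 8) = [1, 0, 6, 3, 4, 5, 8, 7, 2]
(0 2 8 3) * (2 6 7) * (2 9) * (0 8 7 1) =(0 6 1)(2 7 9)(3 8) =[6, 0, 7, 8, 4, 5, 1, 9, 3, 2]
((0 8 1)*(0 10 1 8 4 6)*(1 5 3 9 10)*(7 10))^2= ((0 4 6)(3 9 7 10 5))^2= (0 6 4)(3 7 5 9 10)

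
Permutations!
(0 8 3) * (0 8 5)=[5, 1, 2, 8, 4, 0, 6, 7, 3]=(0 5)(3 8)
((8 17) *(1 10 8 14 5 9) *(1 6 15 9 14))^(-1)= (1 17 8 10)(5 14)(6 9 15)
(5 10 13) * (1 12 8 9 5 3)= (1 12 8 9 5 10 13 3)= [0, 12, 2, 1, 4, 10, 6, 7, 9, 5, 13, 11, 8, 3]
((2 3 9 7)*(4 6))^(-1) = ((2 3 9 7)(4 6))^(-1) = (2 7 9 3)(4 6)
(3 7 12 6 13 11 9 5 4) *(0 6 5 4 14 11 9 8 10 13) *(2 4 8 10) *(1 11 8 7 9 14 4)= (0 6)(1 11 10 13 14 8 2)(3 9 7 12 5 4)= [6, 11, 1, 9, 3, 4, 0, 12, 2, 7, 13, 10, 5, 14, 8]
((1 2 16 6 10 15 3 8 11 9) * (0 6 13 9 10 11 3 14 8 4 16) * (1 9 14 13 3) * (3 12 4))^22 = (0 11 15 14 1)(2 6 10 13 8)(4 16 12)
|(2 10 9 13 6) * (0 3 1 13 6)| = 4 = |(0 3 1 13)(2 10 9 6)|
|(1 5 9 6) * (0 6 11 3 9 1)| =6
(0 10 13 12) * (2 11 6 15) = (0 10 13 12)(2 11 6 15) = [10, 1, 11, 3, 4, 5, 15, 7, 8, 9, 13, 6, 0, 12, 14, 2]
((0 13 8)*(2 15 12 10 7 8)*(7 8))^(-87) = (0 12 13 10 2 8 15)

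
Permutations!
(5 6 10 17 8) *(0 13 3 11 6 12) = (0 13 3 11 6 10 17 8 5 12) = [13, 1, 2, 11, 4, 12, 10, 7, 5, 9, 17, 6, 0, 3, 14, 15, 16, 8]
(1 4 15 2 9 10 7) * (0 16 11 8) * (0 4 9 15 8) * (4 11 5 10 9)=[16, 4, 15, 3, 8, 10, 6, 1, 11, 9, 7, 0, 12, 13, 14, 2, 5]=(0 16 5 10 7 1 4 8 11)(2 15)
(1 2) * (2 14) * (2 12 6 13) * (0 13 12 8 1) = (0 13 2)(1 14 8)(6 12) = [13, 14, 0, 3, 4, 5, 12, 7, 1, 9, 10, 11, 6, 2, 8]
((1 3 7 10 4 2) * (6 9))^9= (1 10)(2 7)(3 4)(6 9)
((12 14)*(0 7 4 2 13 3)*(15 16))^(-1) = ((0 7 4 2 13 3)(12 14)(15 16))^(-1) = (0 3 13 2 4 7)(12 14)(15 16)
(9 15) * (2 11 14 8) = (2 11 14 8)(9 15) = [0, 1, 11, 3, 4, 5, 6, 7, 2, 15, 10, 14, 12, 13, 8, 9]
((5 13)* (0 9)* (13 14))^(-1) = (0 9)(5 13 14)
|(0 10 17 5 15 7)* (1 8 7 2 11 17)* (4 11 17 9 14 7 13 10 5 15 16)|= |(0 5 16 4 11 9 14 7)(1 8 13 10)(2 17 15)|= 24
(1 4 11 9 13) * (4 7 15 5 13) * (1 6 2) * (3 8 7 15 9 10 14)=(1 15 5 13 6 2)(3 8 7 9 4 11 10 14)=[0, 15, 1, 8, 11, 13, 2, 9, 7, 4, 14, 10, 12, 6, 3, 5]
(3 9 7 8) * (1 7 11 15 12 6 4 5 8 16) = [0, 7, 2, 9, 5, 8, 4, 16, 3, 11, 10, 15, 6, 13, 14, 12, 1] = (1 7 16)(3 9 11 15 12 6 4 5 8)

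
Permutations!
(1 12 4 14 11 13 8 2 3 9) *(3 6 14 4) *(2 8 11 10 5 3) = [0, 12, 6, 9, 4, 3, 14, 7, 8, 1, 5, 13, 2, 11, 10] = (1 12 2 6 14 10 5 3 9)(11 13)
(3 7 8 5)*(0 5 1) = (0 5 3 7 8 1) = [5, 0, 2, 7, 4, 3, 6, 8, 1]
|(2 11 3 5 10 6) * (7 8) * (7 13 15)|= |(2 11 3 5 10 6)(7 8 13 15)|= 12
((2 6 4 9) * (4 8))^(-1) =((2 6 8 4 9))^(-1) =(2 9 4 8 6)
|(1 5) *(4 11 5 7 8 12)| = |(1 7 8 12 4 11 5)| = 7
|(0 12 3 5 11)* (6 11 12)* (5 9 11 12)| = |(0 6 12 3 9 11)| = 6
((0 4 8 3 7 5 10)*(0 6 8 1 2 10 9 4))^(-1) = ((1 2 10 6 8 3 7 5 9 4))^(-1) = (1 4 9 5 7 3 8 6 10 2)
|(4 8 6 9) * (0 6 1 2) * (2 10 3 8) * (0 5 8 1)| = |(0 6 9 4 2 5 8)(1 10 3)| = 21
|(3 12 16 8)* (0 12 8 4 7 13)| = 6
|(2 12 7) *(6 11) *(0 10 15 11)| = |(0 10 15 11 6)(2 12 7)| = 15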